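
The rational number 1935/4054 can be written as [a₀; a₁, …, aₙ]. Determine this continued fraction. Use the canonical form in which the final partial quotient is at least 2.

[0; 2, 10, 1, 1, 14, 1, 5]

1935 ÷ 4054 → quotient 0, remainder 1935
4054 ÷ 1935 → quotient 2, remainder 184
1935 ÷ 184 → quotient 10, remainder 95
184 ÷ 95 → quotient 1, remainder 89
95 ÷ 89 → quotient 1, remainder 6
89 ÷ 6 → quotient 14, remainder 5
6 ÷ 5 → quotient 1, remainder 1
5 ÷ 1 → quotient 5, remainder 0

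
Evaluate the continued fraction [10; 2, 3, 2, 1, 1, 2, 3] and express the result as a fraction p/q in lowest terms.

3569/342

Build up convergents one term at a time:
a_0 = 10: 10/1
a_1 = 2: 21/2
a_2 = 3: 73/7
a_3 = 2: 167/16
a_4 = 1: 240/23
a_5 = 1: 407/39
a_6 = 2: 1054/101
a_7 = 3: 3569/342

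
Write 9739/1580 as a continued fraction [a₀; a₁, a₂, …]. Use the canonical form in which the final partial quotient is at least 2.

Repeatedly divide and take the remainder:
⌊9739/1580⌋ = 6, remainder 259
⌊1580/259⌋ = 6, remainder 26
⌊259/26⌋ = 9, remainder 25
⌊26/25⌋ = 1, remainder 1
⌊25/1⌋ = 25, remainder 0

[6; 6, 9, 1, 25]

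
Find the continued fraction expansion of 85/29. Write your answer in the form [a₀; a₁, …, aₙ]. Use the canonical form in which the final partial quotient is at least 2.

[2; 1, 13, 2]

85 = 2·29 + 27, so a_0 = 2
29 = 1·27 + 2, so a_1 = 1
27 = 13·2 + 1, so a_2 = 13
2 = 2·1 + 0, so a_3 = 2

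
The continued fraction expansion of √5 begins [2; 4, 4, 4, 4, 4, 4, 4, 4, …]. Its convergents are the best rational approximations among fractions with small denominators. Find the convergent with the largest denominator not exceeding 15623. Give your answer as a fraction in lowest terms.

List convergents until the denominator exceeds the bound:
a_0 = 2: 2/1  (≤ bound)
a_1 = 4: 9/4  (≤ bound)
a_2 = 4: 38/17  (≤ bound)
a_3 = 4: 161/72  (≤ bound)
a_4 = 4: 682/305  (≤ bound)
a_5 = 4: 2889/1292  (≤ bound)
a_6 = 4: 12238/5473  (≤ bound)
a_7 = 4: 51841/23184  (> 15623, stop)

12238/5473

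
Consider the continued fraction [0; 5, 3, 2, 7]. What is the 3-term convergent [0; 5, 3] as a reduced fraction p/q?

Start with 3.
5 + 1/(3/1) = 5 + 1/3 = 16/3
0 + 1/(16/3) = 0 + 3/16 = 3/16

3/16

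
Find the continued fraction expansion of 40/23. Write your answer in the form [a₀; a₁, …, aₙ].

[1; 1, 2, 1, 5]

⌊40/23⌋ = 1, remainder 17
⌊23/17⌋ = 1, remainder 6
⌊17/6⌋ = 2, remainder 5
⌊6/5⌋ = 1, remainder 1
⌊5/1⌋ = 5, remainder 0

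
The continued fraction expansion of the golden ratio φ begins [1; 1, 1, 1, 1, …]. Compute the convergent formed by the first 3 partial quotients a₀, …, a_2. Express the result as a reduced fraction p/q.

3/2

a_0 = 1: 1/1
a_1 = 1: 2/1
a_2 = 1: 3/2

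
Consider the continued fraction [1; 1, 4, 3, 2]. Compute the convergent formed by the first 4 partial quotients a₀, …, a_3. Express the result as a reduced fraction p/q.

29/16

Compute successive convergents:
a_0 = 1: 1/1
a_1 = 1: 2/1
a_2 = 4: 9/5
a_3 = 3: 29/16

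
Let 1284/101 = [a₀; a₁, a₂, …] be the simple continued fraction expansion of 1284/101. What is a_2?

2

⌊1284/101⌋ = 12, remainder 72
⌊101/72⌋ = 1, remainder 29
⌊72/29⌋ = 2, remainder 14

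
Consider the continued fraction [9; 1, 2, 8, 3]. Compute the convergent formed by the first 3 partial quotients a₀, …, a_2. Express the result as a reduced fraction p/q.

a_0 = 9: 9/1
a_1 = 1: 10/1
a_2 = 2: 29/3

29/3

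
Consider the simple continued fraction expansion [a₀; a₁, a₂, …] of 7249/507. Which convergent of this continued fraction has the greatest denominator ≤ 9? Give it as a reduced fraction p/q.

a_0 = 14: 14/1  (≤ bound)
a_1 = 3: 43/3  (≤ bound)
a_2 = 2: 100/7  (≤ bound)
a_3 = 1: 143/10  (> 9, stop)

100/7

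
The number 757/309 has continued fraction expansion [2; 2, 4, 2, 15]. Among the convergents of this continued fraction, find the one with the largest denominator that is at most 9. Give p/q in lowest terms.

22/9

List convergents until the denominator exceeds the bound:
a_0 = 2: 2/1  (≤ bound)
a_1 = 2: 5/2  (≤ bound)
a_2 = 4: 22/9  (≤ bound)
a_3 = 2: 49/20  (> 9, stop)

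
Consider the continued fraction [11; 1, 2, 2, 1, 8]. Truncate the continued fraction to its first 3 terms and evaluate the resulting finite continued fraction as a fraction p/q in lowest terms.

35/3

Start with 2.
1 + 1/(2/1) = 1 + 1/2 = 3/2
11 + 1/(3/2) = 11 + 2/3 = 35/3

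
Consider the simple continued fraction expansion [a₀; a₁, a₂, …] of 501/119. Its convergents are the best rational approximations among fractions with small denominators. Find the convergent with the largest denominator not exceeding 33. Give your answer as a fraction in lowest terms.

80/19

List convergents until the denominator exceeds the bound:
a_0 = 4: 4/1  (≤ bound)
a_1 = 4: 17/4  (≤ bound)
a_2 = 1: 21/5  (≤ bound)
a_3 = 3: 80/19  (≤ bound)
a_4 = 6: 501/119  (> 33, stop)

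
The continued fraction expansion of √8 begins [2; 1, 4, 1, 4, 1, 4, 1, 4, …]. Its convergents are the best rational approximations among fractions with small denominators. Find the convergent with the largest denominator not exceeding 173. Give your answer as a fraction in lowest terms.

a_0 = 2: 2/1  (≤ bound)
a_1 = 1: 3/1  (≤ bound)
a_2 = 4: 14/5  (≤ bound)
a_3 = 1: 17/6  (≤ bound)
a_4 = 4: 82/29  (≤ bound)
a_5 = 1: 99/35  (≤ bound)
a_6 = 4: 478/169  (≤ bound)
a_7 = 1: 577/204  (> 173, stop)

478/169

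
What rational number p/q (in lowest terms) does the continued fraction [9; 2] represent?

Build up convergents one term at a time:
a_0 = 9: 9/1
a_1 = 2: 19/2

19/2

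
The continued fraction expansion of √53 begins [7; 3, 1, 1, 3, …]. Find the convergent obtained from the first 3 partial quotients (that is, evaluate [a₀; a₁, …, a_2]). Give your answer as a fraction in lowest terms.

Collapse the nested fraction from the inside out:
Start with 1.
3 + 1/(1/1) = 3 + 1/1 = 4/1
7 + 1/(4/1) = 7 + 1/4 = 29/4

29/4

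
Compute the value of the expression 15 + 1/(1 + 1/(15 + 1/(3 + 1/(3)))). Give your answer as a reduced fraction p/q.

2598/163

a_0 = 15: 15/1
a_1 = 1: 16/1
a_2 = 15: 255/16
a_3 = 3: 781/49
a_4 = 3: 2598/163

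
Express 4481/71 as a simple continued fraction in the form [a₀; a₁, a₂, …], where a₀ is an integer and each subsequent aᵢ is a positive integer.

[63; 8, 1, 7]

⌊4481/71⌋ = 63, remainder 8
⌊71/8⌋ = 8, remainder 7
⌊8/7⌋ = 1, remainder 1
⌊7/1⌋ = 7, remainder 0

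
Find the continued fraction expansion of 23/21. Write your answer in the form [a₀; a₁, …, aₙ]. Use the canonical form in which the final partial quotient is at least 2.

[1; 10, 2]

Run the Euclidean algorithm, recording each quotient:
23 = 1·21 + 2, so a_0 = 1
21 = 10·2 + 1, so a_1 = 10
2 = 2·1 + 0, so a_2 = 2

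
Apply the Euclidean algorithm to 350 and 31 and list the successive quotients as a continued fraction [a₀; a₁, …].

350 ÷ 31 → quotient 11, remainder 9
31 ÷ 9 → quotient 3, remainder 4
9 ÷ 4 → quotient 2, remainder 1
4 ÷ 1 → quotient 4, remainder 0

[11; 3, 2, 4]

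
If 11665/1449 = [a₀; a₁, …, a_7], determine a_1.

Apply division with remainder until the remainder is 0:
11665 ÷ 1449 → quotient 8, remainder 73
1449 ÷ 73 → quotient 19, remainder 62

19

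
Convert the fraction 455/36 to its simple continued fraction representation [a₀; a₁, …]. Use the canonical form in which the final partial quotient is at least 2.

[12; 1, 1, 1, 3, 3]

Repeatedly divide and take the remainder:
455 = 12·36 + 23, so a_0 = 12
36 = 1·23 + 13, so a_1 = 1
23 = 1·13 + 10, so a_2 = 1
13 = 1·10 + 3, so a_3 = 1
10 = 3·3 + 1, so a_4 = 3
3 = 3·1 + 0, so a_5 = 3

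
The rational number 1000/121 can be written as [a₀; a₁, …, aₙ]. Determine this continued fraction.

1000 ÷ 121 → quotient 8, remainder 32
121 ÷ 32 → quotient 3, remainder 25
32 ÷ 25 → quotient 1, remainder 7
25 ÷ 7 → quotient 3, remainder 4
7 ÷ 4 → quotient 1, remainder 3
4 ÷ 3 → quotient 1, remainder 1
3 ÷ 1 → quotient 3, remainder 0

[8; 3, 1, 3, 1, 1, 3]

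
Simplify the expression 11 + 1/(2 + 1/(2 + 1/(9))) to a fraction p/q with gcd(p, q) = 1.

536/47

a_0 = 11: 11/1
a_1 = 2: 23/2
a_2 = 2: 57/5
a_3 = 9: 536/47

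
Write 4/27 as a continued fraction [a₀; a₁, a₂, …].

Repeatedly divide and take the remainder:
4 ÷ 27 → quotient 0, remainder 4
27 ÷ 4 → quotient 6, remainder 3
4 ÷ 3 → quotient 1, remainder 1
3 ÷ 1 → quotient 3, remainder 0

[0; 6, 1, 3]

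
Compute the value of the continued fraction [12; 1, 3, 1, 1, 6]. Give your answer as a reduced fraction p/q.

754/59

Use the convergent recurrence hₖ = aₖ·hₖ₋₁ + hₖ₋₂ (and likewise for the denominators kₖ):
a_0 = 12: 12/1
a_1 = 1: 13/1
a_2 = 3: 51/4
a_3 = 1: 64/5
a_4 = 1: 115/9
a_5 = 6: 754/59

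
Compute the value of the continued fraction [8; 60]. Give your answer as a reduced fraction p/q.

Start with 60.
8 + 1/(60/1) = 8 + 1/60 = 481/60

481/60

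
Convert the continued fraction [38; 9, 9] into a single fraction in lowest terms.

a_0 = 38: 38/1
a_1 = 9: 343/9
a_2 = 9: 3125/82

3125/82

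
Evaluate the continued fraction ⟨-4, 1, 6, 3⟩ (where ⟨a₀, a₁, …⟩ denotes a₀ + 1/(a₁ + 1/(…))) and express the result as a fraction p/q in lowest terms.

-69/22

Start with 3.
6 + 1/(3/1) = 6 + 1/3 = 19/3
1 + 1/(19/3) = 1 + 3/19 = 22/19
-4 + 1/(22/19) = -4 + 19/22 = -69/22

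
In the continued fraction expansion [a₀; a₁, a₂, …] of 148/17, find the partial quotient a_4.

Repeatedly divide and take the remainder:
148 ÷ 17 → quotient 8, remainder 12
17 ÷ 12 → quotient 1, remainder 5
12 ÷ 5 → quotient 2, remainder 2
5 ÷ 2 → quotient 2, remainder 1
2 ÷ 1 → quotient 2, remainder 0

2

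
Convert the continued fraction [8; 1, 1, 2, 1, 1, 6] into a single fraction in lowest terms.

678/79

a_0 = 8: 8/1
a_1 = 1: 9/1
a_2 = 1: 17/2
a_3 = 2: 43/5
a_4 = 1: 60/7
a_5 = 1: 103/12
a_6 = 6: 678/79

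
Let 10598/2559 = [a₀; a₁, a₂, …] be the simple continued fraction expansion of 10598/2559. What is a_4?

12

10598 ÷ 2559 → quotient 4, remainder 362
2559 ÷ 362 → quotient 7, remainder 25
362 ÷ 25 → quotient 14, remainder 12
25 ÷ 12 → quotient 2, remainder 1
12 ÷ 1 → quotient 12, remainder 0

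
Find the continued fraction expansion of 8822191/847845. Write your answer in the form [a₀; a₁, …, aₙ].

[10; 2, 2, 6, 1, 30, 57, 13]

8822191 ÷ 847845 → quotient 10, remainder 343741
847845 ÷ 343741 → quotient 2, remainder 160363
343741 ÷ 160363 → quotient 2, remainder 23015
160363 ÷ 23015 → quotient 6, remainder 22273
23015 ÷ 22273 → quotient 1, remainder 742
22273 ÷ 742 → quotient 30, remainder 13
742 ÷ 13 → quotient 57, remainder 1
13 ÷ 1 → quotient 13, remainder 0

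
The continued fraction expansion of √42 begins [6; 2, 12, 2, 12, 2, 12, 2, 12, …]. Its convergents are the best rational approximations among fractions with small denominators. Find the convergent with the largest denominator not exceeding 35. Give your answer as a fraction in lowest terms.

a_0 = 6: 6/1  (≤ bound)
a_1 = 2: 13/2  (≤ bound)
a_2 = 12: 162/25  (≤ bound)
a_3 = 2: 337/52  (> 35, stop)

162/25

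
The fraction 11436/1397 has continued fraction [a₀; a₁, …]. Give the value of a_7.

⌊11436/1397⌋ = 8, remainder 260
⌊1397/260⌋ = 5, remainder 97
⌊260/97⌋ = 2, remainder 66
⌊97/66⌋ = 1, remainder 31
⌊66/31⌋ = 2, remainder 4
⌊31/4⌋ = 7, remainder 3
⌊4/3⌋ = 1, remainder 1
⌊3/1⌋ = 3, remainder 0

3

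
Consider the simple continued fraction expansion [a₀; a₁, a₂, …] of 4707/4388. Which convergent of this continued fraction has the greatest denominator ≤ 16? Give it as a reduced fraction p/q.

15/14

List convergents until the denominator exceeds the bound:
a_0 = 1: 1/1  (≤ bound)
a_1 = 13: 14/13  (≤ bound)
a_2 = 1: 15/14  (≤ bound)
a_3 = 3: 59/55  (> 16, stop)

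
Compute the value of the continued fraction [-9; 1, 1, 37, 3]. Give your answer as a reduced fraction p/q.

-1928/227

Start with 3.
37 + 1/(3/1) = 37 + 1/3 = 112/3
1 + 1/(112/3) = 1 + 3/112 = 115/112
1 + 1/(115/112) = 1 + 112/115 = 227/115
-9 + 1/(227/115) = -9 + 115/227 = -1928/227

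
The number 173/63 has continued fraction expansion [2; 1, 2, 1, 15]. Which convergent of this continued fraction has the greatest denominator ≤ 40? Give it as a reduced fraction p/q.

11/4

a_0 = 2: 2/1  (≤ bound)
a_1 = 1: 3/1  (≤ bound)
a_2 = 2: 8/3  (≤ bound)
a_3 = 1: 11/4  (≤ bound)
a_4 = 15: 173/63  (> 40, stop)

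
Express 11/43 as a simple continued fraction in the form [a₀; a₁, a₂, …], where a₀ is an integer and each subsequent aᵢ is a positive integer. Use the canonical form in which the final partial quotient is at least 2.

[0; 3, 1, 10]

Repeatedly divide and take the remainder:
11 ÷ 43 → quotient 0, remainder 11
43 ÷ 11 → quotient 3, remainder 10
11 ÷ 10 → quotient 1, remainder 1
10 ÷ 1 → quotient 10, remainder 0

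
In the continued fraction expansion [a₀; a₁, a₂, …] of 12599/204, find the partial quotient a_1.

1

12599 = 61·204 + 155, so a_0 = 61
204 = 1·155 + 49, so a_1 = 1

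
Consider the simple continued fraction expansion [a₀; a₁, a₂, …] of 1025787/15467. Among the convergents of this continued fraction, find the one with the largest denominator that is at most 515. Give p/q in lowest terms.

5372/81

a_0 = 66: 66/1  (≤ bound)
a_1 = 3: 199/3  (≤ bound)
a_2 = 8: 1658/25  (≤ bound)
a_3 = 1: 1857/28  (≤ bound)
a_4 = 2: 5372/81  (≤ bound)
a_5 = 7: 39461/595  (> 515, stop)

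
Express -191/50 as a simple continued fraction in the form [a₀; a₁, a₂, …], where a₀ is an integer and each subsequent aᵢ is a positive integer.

[-4; 5, 1, 1, 4]

⌊-191/50⌋ = -4, remainder 9
⌊50/9⌋ = 5, remainder 5
⌊9/5⌋ = 1, remainder 4
⌊5/4⌋ = 1, remainder 1
⌊4/1⌋ = 4, remainder 0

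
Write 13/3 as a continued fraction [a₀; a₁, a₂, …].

⌊13/3⌋ = 4, remainder 1
⌊3/1⌋ = 3, remainder 0

[4; 3]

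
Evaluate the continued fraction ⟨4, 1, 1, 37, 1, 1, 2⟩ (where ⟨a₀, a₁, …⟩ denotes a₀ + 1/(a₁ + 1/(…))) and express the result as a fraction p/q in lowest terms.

Collapse the nested fraction from the inside out:
Start with 2.
1 + 1/(2/1) = 1 + 1/2 = 3/2
1 + 1/(3/2) = 1 + 2/3 = 5/3
37 + 1/(5/3) = 37 + 3/5 = 188/5
1 + 1/(188/5) = 1 + 5/188 = 193/188
1 + 1/(193/188) = 1 + 188/193 = 381/193
4 + 1/(381/193) = 4 + 193/381 = 1717/381

1717/381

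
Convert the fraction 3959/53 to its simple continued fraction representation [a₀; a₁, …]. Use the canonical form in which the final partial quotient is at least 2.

[74; 1, 2, 3, 5]

3959 = 74·53 + 37, so a_0 = 74
53 = 1·37 + 16, so a_1 = 1
37 = 2·16 + 5, so a_2 = 2
16 = 3·5 + 1, so a_3 = 3
5 = 5·1 + 0, so a_4 = 5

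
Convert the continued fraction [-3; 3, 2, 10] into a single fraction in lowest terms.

-198/73

Start with 10.
2 + 1/(10/1) = 2 + 1/10 = 21/10
3 + 1/(21/10) = 3 + 10/21 = 73/21
-3 + 1/(73/21) = -3 + 21/73 = -198/73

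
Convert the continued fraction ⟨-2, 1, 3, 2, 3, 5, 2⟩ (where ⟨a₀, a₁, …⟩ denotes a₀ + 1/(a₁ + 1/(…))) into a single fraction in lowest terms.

-440/359

Collapse the nested fraction from the inside out:
Start with 2.
5 + 1/(2/1) = 5 + 1/2 = 11/2
3 + 1/(11/2) = 3 + 2/11 = 35/11
2 + 1/(35/11) = 2 + 11/35 = 81/35
3 + 1/(81/35) = 3 + 35/81 = 278/81
1 + 1/(278/81) = 1 + 81/278 = 359/278
-2 + 1/(359/278) = -2 + 278/359 = -440/359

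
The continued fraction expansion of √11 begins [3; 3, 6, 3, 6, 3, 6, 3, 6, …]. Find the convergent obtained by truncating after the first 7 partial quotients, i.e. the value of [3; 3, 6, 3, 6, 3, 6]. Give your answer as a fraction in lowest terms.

Start with 6.
3 + 1/(6/1) = 3 + 1/6 = 19/6
6 + 1/(19/6) = 6 + 6/19 = 120/19
3 + 1/(120/19) = 3 + 19/120 = 379/120
6 + 1/(379/120) = 6 + 120/379 = 2394/379
3 + 1/(2394/379) = 3 + 379/2394 = 7561/2394
3 + 1/(7561/2394) = 3 + 2394/7561 = 25077/7561

25077/7561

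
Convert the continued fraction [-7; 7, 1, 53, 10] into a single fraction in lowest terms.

-29685/4318

a_0 = -7: -7/1
a_1 = 7: -48/7
a_2 = 1: -55/8
a_3 = 53: -2963/431
a_4 = 10: -29685/4318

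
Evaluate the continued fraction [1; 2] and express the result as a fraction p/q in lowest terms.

Compute successive convergents:
a_0 = 1: 1/1
a_1 = 2: 3/2

3/2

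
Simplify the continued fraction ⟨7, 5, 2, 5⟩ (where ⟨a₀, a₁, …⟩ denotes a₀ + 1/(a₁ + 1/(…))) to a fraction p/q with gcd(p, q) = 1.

Start with 5.
2 + 1/(5/1) = 2 + 1/5 = 11/5
5 + 1/(11/5) = 5 + 5/11 = 60/11
7 + 1/(60/11) = 7 + 11/60 = 431/60

431/60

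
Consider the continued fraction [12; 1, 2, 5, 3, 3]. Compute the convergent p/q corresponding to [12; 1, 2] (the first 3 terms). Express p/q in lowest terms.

38/3

Start with 2.
1 + 1/(2/1) = 1 + 1/2 = 3/2
12 + 1/(3/2) = 12 + 2/3 = 38/3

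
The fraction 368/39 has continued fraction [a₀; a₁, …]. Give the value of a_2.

⌊368/39⌋ = 9, remainder 17
⌊39/17⌋ = 2, remainder 5
⌊17/5⌋ = 3, remainder 2

3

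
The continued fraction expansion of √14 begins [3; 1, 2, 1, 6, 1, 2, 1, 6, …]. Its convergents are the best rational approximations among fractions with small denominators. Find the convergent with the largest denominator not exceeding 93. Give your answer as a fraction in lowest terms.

333/89

a_0 = 3: 3/1  (≤ bound)
a_1 = 1: 4/1  (≤ bound)
a_2 = 2: 11/3  (≤ bound)
a_3 = 1: 15/4  (≤ bound)
a_4 = 6: 101/27  (≤ bound)
a_5 = 1: 116/31  (≤ bound)
a_6 = 2: 333/89  (≤ bound)
a_7 = 1: 449/120  (> 93, stop)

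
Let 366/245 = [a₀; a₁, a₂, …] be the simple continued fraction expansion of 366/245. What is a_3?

Apply division with remainder until the remainder is 0:
366 ÷ 245 → quotient 1, remainder 121
245 ÷ 121 → quotient 2, remainder 3
121 ÷ 3 → quotient 40, remainder 1
3 ÷ 1 → quotient 3, remainder 0

3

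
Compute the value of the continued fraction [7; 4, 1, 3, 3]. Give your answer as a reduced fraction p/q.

Collapse the nested fraction from the inside out:
Start with 3.
3 + 1/(3/1) = 3 + 1/3 = 10/3
1 + 1/(10/3) = 1 + 3/10 = 13/10
4 + 1/(13/10) = 4 + 10/13 = 62/13
7 + 1/(62/13) = 7 + 13/62 = 447/62

447/62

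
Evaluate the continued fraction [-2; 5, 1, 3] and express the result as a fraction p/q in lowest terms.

Start with 3.
1 + 1/(3/1) = 1 + 1/3 = 4/3
5 + 1/(4/3) = 5 + 3/4 = 23/4
-2 + 1/(23/4) = -2 + 4/23 = -42/23

-42/23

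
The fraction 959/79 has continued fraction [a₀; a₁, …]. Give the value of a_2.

⌊959/79⌋ = 12, remainder 11
⌊79/11⌋ = 7, remainder 2
⌊11/2⌋ = 5, remainder 1

5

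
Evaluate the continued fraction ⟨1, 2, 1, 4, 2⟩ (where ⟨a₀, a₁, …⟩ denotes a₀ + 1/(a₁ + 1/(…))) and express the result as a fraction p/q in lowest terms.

42/31

Build up convergents one term at a time:
a_0 = 1: 1/1
a_1 = 2: 3/2
a_2 = 1: 4/3
a_3 = 4: 19/14
a_4 = 2: 42/31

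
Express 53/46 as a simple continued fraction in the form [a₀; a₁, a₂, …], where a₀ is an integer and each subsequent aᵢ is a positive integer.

53 = 1·46 + 7, so a_0 = 1
46 = 6·7 + 4, so a_1 = 6
7 = 1·4 + 3, so a_2 = 1
4 = 1·3 + 1, so a_3 = 1
3 = 3·1 + 0, so a_4 = 3

[1; 6, 1, 1, 3]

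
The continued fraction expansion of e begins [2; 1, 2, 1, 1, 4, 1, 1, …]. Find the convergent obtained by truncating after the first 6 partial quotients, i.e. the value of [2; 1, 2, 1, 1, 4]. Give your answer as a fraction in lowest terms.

87/32

Starting at the tail and folding back:
Start with 4.
1 + 1/(4/1) = 1 + 1/4 = 5/4
1 + 1/(5/4) = 1 + 4/5 = 9/5
2 + 1/(9/5) = 2 + 5/9 = 23/9
1 + 1/(23/9) = 1 + 9/23 = 32/23
2 + 1/(32/23) = 2 + 23/32 = 87/32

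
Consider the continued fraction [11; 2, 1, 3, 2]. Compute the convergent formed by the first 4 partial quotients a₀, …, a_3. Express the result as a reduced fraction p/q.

Work from the innermost term outward:
Start with 3.
1 + 1/(3/1) = 1 + 1/3 = 4/3
2 + 1/(4/3) = 2 + 3/4 = 11/4
11 + 1/(11/4) = 11 + 4/11 = 125/11

125/11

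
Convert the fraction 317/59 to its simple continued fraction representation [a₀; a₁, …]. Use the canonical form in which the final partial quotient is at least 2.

⌊317/59⌋ = 5, remainder 22
⌊59/22⌋ = 2, remainder 15
⌊22/15⌋ = 1, remainder 7
⌊15/7⌋ = 2, remainder 1
⌊7/1⌋ = 7, remainder 0

[5; 2, 1, 2, 7]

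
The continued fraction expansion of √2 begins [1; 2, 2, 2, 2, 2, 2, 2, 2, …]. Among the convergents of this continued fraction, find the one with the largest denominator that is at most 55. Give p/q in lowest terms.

a_0 = 1: 1/1  (≤ bound)
a_1 = 2: 3/2  (≤ bound)
a_2 = 2: 7/5  (≤ bound)
a_3 = 2: 17/12  (≤ bound)
a_4 = 2: 41/29  (≤ bound)
a_5 = 2: 99/70  (> 55, stop)

41/29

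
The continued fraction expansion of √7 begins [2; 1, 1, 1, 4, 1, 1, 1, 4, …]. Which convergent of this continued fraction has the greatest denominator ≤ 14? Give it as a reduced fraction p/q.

37/14

a_0 = 2: 2/1  (≤ bound)
a_1 = 1: 3/1  (≤ bound)
a_2 = 1: 5/2  (≤ bound)
a_3 = 1: 8/3  (≤ bound)
a_4 = 4: 37/14  (≤ bound)
a_5 = 1: 45/17  (> 14, stop)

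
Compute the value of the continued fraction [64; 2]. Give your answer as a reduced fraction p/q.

129/2

Work from the innermost term outward:
Start with 2.
64 + 1/(2/1) = 64 + 1/2 = 129/2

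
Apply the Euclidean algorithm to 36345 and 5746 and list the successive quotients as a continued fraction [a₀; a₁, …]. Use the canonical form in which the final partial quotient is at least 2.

Run the Euclidean algorithm, recording each quotient:
⌊36345/5746⌋ = 6, remainder 1869
⌊5746/1869⌋ = 3, remainder 139
⌊1869/139⌋ = 13, remainder 62
⌊139/62⌋ = 2, remainder 15
⌊62/15⌋ = 4, remainder 2
⌊15/2⌋ = 7, remainder 1
⌊2/1⌋ = 2, remainder 0

[6; 3, 13, 2, 4, 7, 2]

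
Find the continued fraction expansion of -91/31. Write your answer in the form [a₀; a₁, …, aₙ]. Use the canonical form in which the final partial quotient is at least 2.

[-3; 15, 2]

Repeatedly divide and take the remainder:
-91 = -3·31 + 2, so a_0 = -3
31 = 15·2 + 1, so a_1 = 15
2 = 2·1 + 0, so a_2 = 2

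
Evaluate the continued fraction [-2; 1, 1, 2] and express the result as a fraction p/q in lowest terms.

-7/5

a_0 = -2: -2/1
a_1 = 1: -1/1
a_2 = 1: -3/2
a_3 = 2: -7/5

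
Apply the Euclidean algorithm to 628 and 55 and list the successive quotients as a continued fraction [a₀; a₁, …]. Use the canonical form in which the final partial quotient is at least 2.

628 = 11·55 + 23, so a_0 = 11
55 = 2·23 + 9, so a_1 = 2
23 = 2·9 + 5, so a_2 = 2
9 = 1·5 + 4, so a_3 = 1
5 = 1·4 + 1, so a_4 = 1
4 = 4·1 + 0, so a_5 = 4

[11; 2, 2, 1, 1, 4]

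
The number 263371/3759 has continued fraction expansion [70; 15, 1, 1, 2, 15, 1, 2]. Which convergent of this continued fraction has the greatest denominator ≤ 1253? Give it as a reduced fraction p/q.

84147/1201

List convergents until the denominator exceeds the bound:
a_0 = 70: 70/1  (≤ bound)
a_1 = 15: 1051/15  (≤ bound)
a_2 = 1: 1121/16  (≤ bound)
a_3 = 1: 2172/31  (≤ bound)
a_4 = 2: 5465/78  (≤ bound)
a_5 = 15: 84147/1201  (≤ bound)
a_6 = 1: 89612/1279  (> 1253, stop)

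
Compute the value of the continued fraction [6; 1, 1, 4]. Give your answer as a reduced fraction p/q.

59/9

Build up convergents one term at a time:
a_0 = 6: 6/1
a_1 = 1: 7/1
a_2 = 1: 13/2
a_3 = 4: 59/9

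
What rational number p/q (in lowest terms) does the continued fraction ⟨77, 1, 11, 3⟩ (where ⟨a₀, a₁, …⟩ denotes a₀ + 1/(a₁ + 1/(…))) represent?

2883/37

Start with 3.
11 + 1/(3/1) = 11 + 1/3 = 34/3
1 + 1/(34/3) = 1 + 3/34 = 37/34
77 + 1/(37/34) = 77 + 34/37 = 2883/37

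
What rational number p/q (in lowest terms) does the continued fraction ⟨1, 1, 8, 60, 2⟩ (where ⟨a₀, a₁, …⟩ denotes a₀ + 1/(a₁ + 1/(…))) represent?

2061/1091

a_0 = 1: 1/1
a_1 = 1: 2/1
a_2 = 8: 17/9
a_3 = 60: 1022/541
a_4 = 2: 2061/1091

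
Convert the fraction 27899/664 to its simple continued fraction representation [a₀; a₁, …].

[42; 60, 2, 1, 3]

⌊27899/664⌋ = 42, remainder 11
⌊664/11⌋ = 60, remainder 4
⌊11/4⌋ = 2, remainder 3
⌊4/3⌋ = 1, remainder 1
⌊3/1⌋ = 3, remainder 0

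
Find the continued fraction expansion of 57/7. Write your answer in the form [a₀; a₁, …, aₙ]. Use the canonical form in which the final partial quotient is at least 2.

[8; 7]

57 ÷ 7 → quotient 8, remainder 1
7 ÷ 1 → quotient 7, remainder 0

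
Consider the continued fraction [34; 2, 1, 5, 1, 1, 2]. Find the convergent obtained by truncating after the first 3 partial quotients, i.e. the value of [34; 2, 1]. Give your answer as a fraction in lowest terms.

103/3

Start with 1.
2 + 1/(1/1) = 2 + 1/1 = 3/1
34 + 1/(3/1) = 34 + 1/3 = 103/3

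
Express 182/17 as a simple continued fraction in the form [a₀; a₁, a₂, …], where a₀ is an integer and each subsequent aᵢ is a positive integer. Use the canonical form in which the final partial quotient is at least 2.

⌊182/17⌋ = 10, remainder 12
⌊17/12⌋ = 1, remainder 5
⌊12/5⌋ = 2, remainder 2
⌊5/2⌋ = 2, remainder 1
⌊2/1⌋ = 2, remainder 0

[10; 1, 2, 2, 2]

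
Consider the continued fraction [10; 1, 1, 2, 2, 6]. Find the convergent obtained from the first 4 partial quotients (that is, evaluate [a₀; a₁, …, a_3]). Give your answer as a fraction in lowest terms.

53/5

Work from the innermost term outward:
Start with 2.
1 + 1/(2/1) = 1 + 1/2 = 3/2
1 + 1/(3/2) = 1 + 2/3 = 5/3
10 + 1/(5/3) = 10 + 3/5 = 53/5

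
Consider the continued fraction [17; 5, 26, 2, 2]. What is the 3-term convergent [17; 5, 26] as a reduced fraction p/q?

2253/131

a_0 = 17: 17/1
a_1 = 5: 86/5
a_2 = 26: 2253/131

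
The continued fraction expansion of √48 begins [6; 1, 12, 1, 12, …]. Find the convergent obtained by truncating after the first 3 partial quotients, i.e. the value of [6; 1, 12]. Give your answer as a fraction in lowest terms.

Collapse the nested fraction from the inside out:
Start with 12.
1 + 1/(12/1) = 1 + 1/12 = 13/12
6 + 1/(13/12) = 6 + 12/13 = 90/13

90/13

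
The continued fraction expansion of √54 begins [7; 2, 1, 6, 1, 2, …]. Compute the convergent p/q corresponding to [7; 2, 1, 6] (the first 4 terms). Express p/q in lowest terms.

Start with 6.
1 + 1/(6/1) = 1 + 1/6 = 7/6
2 + 1/(7/6) = 2 + 6/7 = 20/7
7 + 1/(20/7) = 7 + 7/20 = 147/20

147/20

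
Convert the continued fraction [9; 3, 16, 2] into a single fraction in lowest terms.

a_0 = 9: 9/1
a_1 = 3: 28/3
a_2 = 16: 457/49
a_3 = 2: 942/101

942/101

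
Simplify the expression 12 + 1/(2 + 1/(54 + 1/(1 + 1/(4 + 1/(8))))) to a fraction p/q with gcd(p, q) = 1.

Compute successive convergents:
a_0 = 12: 12/1
a_1 = 2: 25/2
a_2 = 54: 1362/109
a_3 = 1: 1387/111
a_4 = 4: 6910/553
a_5 = 8: 56667/4535

56667/4535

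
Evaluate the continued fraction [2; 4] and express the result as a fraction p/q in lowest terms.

9/4

Starting at the tail and folding back:
Start with 4.
2 + 1/(4/1) = 2 + 1/4 = 9/4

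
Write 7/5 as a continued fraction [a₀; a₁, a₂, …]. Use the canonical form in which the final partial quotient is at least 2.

[1; 2, 2]

⌊7/5⌋ = 1, remainder 2
⌊5/2⌋ = 2, remainder 1
⌊2/1⌋ = 2, remainder 0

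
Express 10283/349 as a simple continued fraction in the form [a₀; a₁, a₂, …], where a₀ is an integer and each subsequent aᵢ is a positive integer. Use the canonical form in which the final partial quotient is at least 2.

[29; 2, 6, 2, 12]

Run the Euclidean algorithm, recording each quotient:
10283 = 29·349 + 162, so a_0 = 29
349 = 2·162 + 25, so a_1 = 2
162 = 6·25 + 12, so a_2 = 6
25 = 2·12 + 1, so a_3 = 2
12 = 12·1 + 0, so a_4 = 12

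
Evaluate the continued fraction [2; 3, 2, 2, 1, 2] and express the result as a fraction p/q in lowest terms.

Start with 2.
1 + 1/(2/1) = 1 + 1/2 = 3/2
2 + 1/(3/2) = 2 + 2/3 = 8/3
2 + 1/(8/3) = 2 + 3/8 = 19/8
3 + 1/(19/8) = 3 + 8/19 = 65/19
2 + 1/(65/19) = 2 + 19/65 = 149/65

149/65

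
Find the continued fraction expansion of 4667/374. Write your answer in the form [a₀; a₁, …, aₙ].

4667 = 12·374 + 179, so a_0 = 12
374 = 2·179 + 16, so a_1 = 2
179 = 11·16 + 3, so a_2 = 11
16 = 5·3 + 1, so a_3 = 5
3 = 3·1 + 0, so a_4 = 3

[12; 2, 11, 5, 3]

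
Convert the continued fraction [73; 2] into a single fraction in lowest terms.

147/2

Build up convergents one term at a time:
a_0 = 73: 73/1
a_1 = 2: 147/2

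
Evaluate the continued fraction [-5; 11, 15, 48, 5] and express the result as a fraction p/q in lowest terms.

a_0 = -5: -5/1
a_1 = 11: -54/11
a_2 = 15: -815/166
a_3 = 48: -39174/7979
a_4 = 5: -196685/40061

-196685/40061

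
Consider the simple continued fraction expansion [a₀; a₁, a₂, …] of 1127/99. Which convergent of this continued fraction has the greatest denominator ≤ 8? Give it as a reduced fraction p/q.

a_0 = 11: 11/1  (≤ bound)
a_1 = 2: 23/2  (≤ bound)
a_2 = 1: 34/3  (≤ bound)
a_3 = 1: 57/5  (≤ bound)
a_4 = 1: 91/8  (≤ bound)
a_5 = 1: 148/13  (> 8, stop)

91/8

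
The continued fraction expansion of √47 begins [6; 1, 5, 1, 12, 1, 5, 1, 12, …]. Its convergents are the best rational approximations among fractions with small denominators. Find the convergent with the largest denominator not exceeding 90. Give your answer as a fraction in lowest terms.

List convergents until the denominator exceeds the bound:
a_0 = 6: 6/1  (≤ bound)
a_1 = 1: 7/1  (≤ bound)
a_2 = 5: 41/6  (≤ bound)
a_3 = 1: 48/7  (≤ bound)
a_4 = 12: 617/90  (≤ bound)
a_5 = 1: 665/97  (> 90, stop)

617/90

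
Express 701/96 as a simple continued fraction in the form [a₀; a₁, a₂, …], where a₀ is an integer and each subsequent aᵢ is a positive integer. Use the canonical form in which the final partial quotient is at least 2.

701 ÷ 96 → quotient 7, remainder 29
96 ÷ 29 → quotient 3, remainder 9
29 ÷ 9 → quotient 3, remainder 2
9 ÷ 2 → quotient 4, remainder 1
2 ÷ 1 → quotient 2, remainder 0

[7; 3, 3, 4, 2]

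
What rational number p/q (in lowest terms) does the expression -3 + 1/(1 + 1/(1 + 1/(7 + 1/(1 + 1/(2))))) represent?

Starting at the tail and folding back:
Start with 2.
1 + 1/(2/1) = 1 + 1/2 = 3/2
7 + 1/(3/2) = 7 + 2/3 = 23/3
1 + 1/(23/3) = 1 + 3/23 = 26/23
1 + 1/(26/23) = 1 + 23/26 = 49/26
-3 + 1/(49/26) = -3 + 26/49 = -121/49

-121/49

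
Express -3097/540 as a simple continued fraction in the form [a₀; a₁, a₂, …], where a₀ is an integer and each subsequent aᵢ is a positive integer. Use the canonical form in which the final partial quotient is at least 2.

[-6; 3, 1, 3, 2, 7, 2]

-3097 ÷ 540 → quotient -6, remainder 143
540 ÷ 143 → quotient 3, remainder 111
143 ÷ 111 → quotient 1, remainder 32
111 ÷ 32 → quotient 3, remainder 15
32 ÷ 15 → quotient 2, remainder 2
15 ÷ 2 → quotient 7, remainder 1
2 ÷ 1 → quotient 2, remainder 0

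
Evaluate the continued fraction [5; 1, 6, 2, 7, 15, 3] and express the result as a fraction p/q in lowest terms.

Start with 3.
15 + 1/(3/1) = 15 + 1/3 = 46/3
7 + 1/(46/3) = 7 + 3/46 = 325/46
2 + 1/(325/46) = 2 + 46/325 = 696/325
6 + 1/(696/325) = 6 + 325/696 = 4501/696
1 + 1/(4501/696) = 1 + 696/4501 = 5197/4501
5 + 1/(5197/4501) = 5 + 4501/5197 = 30486/5197

30486/5197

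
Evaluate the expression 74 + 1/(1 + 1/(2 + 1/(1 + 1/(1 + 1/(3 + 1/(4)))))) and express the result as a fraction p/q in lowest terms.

Start with 4.
3 + 1/(4/1) = 3 + 1/4 = 13/4
1 + 1/(13/4) = 1 + 4/13 = 17/13
1 + 1/(17/13) = 1 + 13/17 = 30/17
2 + 1/(30/17) = 2 + 17/30 = 77/30
1 + 1/(77/30) = 1 + 30/77 = 107/77
74 + 1/(107/77) = 74 + 77/107 = 7995/107

7995/107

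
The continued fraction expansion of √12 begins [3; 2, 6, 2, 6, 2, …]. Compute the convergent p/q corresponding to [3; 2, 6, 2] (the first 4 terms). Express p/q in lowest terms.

97/28

Collapse the nested fraction from the inside out:
Start with 2.
6 + 1/(2/1) = 6 + 1/2 = 13/2
2 + 1/(13/2) = 2 + 2/13 = 28/13
3 + 1/(28/13) = 3 + 13/28 = 97/28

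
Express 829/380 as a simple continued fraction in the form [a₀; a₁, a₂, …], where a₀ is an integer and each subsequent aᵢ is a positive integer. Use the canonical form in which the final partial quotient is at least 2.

Run the Euclidean algorithm, recording each quotient:
⌊829/380⌋ = 2, remainder 69
⌊380/69⌋ = 5, remainder 35
⌊69/35⌋ = 1, remainder 34
⌊35/34⌋ = 1, remainder 1
⌊34/1⌋ = 34, remainder 0

[2; 5, 1, 1, 34]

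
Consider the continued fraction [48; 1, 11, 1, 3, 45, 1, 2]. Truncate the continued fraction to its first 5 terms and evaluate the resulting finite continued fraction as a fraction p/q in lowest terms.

2495/51

Compute successive convergents:
a_0 = 48: 48/1
a_1 = 1: 49/1
a_2 = 11: 587/12
a_3 = 1: 636/13
a_4 = 3: 2495/51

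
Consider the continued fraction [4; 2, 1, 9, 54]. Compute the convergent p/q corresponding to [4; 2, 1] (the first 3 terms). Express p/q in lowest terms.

13/3

Compute successive convergents:
a_0 = 4: 4/1
a_1 = 2: 9/2
a_2 = 1: 13/3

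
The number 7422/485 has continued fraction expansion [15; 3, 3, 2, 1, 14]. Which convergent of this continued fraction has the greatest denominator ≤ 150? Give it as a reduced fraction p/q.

a_0 = 15: 15/1  (≤ bound)
a_1 = 3: 46/3  (≤ bound)
a_2 = 3: 153/10  (≤ bound)
a_3 = 2: 352/23  (≤ bound)
a_4 = 1: 505/33  (≤ bound)
a_5 = 14: 7422/485  (> 150, stop)

505/33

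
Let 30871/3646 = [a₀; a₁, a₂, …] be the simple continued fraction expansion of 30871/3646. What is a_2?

7

Repeatedly divide and take the remainder:
30871 ÷ 3646 → quotient 8, remainder 1703
3646 ÷ 1703 → quotient 2, remainder 240
1703 ÷ 240 → quotient 7, remainder 23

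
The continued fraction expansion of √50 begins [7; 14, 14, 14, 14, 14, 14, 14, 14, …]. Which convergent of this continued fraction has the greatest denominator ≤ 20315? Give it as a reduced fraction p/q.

List convergents until the denominator exceeds the bound:
a_0 = 7: 7/1  (≤ bound)
a_1 = 14: 99/14  (≤ bound)
a_2 = 14: 1393/197  (≤ bound)
a_3 = 14: 19601/2772  (≤ bound)
a_4 = 14: 275807/39005  (> 20315, stop)

19601/2772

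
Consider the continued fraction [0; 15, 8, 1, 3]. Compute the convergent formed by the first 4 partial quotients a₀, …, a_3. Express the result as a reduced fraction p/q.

Starting at the tail and folding back:
Start with 1.
8 + 1/(1/1) = 8 + 1/1 = 9/1
15 + 1/(9/1) = 15 + 1/9 = 136/9
0 + 1/(136/9) = 0 + 9/136 = 9/136

9/136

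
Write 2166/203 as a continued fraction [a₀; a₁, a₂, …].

[10; 1, 2, 33, 2]

2166 ÷ 203 → quotient 10, remainder 136
203 ÷ 136 → quotient 1, remainder 67
136 ÷ 67 → quotient 2, remainder 2
67 ÷ 2 → quotient 33, remainder 1
2 ÷ 1 → quotient 2, remainder 0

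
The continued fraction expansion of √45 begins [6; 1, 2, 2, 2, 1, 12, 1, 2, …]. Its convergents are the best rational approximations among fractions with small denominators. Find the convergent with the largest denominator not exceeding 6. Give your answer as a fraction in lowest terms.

a_0 = 6: 6/1  (≤ bound)
a_1 = 1: 7/1  (≤ bound)
a_2 = 2: 20/3  (≤ bound)
a_3 = 2: 47/7  (> 6, stop)

20/3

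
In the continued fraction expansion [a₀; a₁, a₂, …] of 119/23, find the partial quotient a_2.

Repeatedly divide and take the remainder:
119 = 5·23 + 4, so a_0 = 5
23 = 5·4 + 3, so a_1 = 5
4 = 1·3 + 1, so a_2 = 1

1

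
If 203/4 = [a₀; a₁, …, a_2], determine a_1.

1

⌊203/4⌋ = 50, remainder 3
⌊4/3⌋ = 1, remainder 1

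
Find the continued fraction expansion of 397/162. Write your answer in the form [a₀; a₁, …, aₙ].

Repeatedly divide and take the remainder:
397 = 2·162 + 73, so a_0 = 2
162 = 2·73 + 16, so a_1 = 2
73 = 4·16 + 9, so a_2 = 4
16 = 1·9 + 7, so a_3 = 1
9 = 1·7 + 2, so a_4 = 1
7 = 3·2 + 1, so a_5 = 3
2 = 2·1 + 0, so a_6 = 2

[2; 2, 4, 1, 1, 3, 2]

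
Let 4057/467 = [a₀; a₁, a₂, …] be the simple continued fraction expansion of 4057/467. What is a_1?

Repeatedly divide and take the remainder:
4057 ÷ 467 → quotient 8, remainder 321
467 ÷ 321 → quotient 1, remainder 146

1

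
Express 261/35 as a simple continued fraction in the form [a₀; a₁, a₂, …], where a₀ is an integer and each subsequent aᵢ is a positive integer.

[7; 2, 5, 3]

261 ÷ 35 → quotient 7, remainder 16
35 ÷ 16 → quotient 2, remainder 3
16 ÷ 3 → quotient 5, remainder 1
3 ÷ 1 → quotient 3, remainder 0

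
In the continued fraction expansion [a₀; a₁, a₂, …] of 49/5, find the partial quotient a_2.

4

⌊49/5⌋ = 9, remainder 4
⌊5/4⌋ = 1, remainder 1
⌊4/1⌋ = 4, remainder 0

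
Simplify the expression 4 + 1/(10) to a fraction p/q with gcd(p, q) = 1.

41/10

a_0 = 4: 4/1
a_1 = 10: 41/10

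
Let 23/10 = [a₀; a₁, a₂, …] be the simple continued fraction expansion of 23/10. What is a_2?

3

⌊23/10⌋ = 2, remainder 3
⌊10/3⌋ = 3, remainder 1
⌊3/1⌋ = 3, remainder 0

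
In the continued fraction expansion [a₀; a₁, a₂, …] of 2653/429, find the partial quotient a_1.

5

⌊2653/429⌋ = 6, remainder 79
⌊429/79⌋ = 5, remainder 34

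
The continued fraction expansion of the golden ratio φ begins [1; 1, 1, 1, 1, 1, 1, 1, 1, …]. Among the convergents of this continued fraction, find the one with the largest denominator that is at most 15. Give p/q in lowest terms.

21/13

List convergents until the denominator exceeds the bound:
a_0 = 1: 1/1  (≤ bound)
a_1 = 1: 2/1  (≤ bound)
a_2 = 1: 3/2  (≤ bound)
a_3 = 1: 5/3  (≤ bound)
a_4 = 1: 8/5  (≤ bound)
a_5 = 1: 13/8  (≤ bound)
a_6 = 1: 21/13  (≤ bound)
a_7 = 1: 34/21  (> 15, stop)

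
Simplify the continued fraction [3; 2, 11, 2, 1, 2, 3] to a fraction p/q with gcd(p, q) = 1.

a_0 = 3: 3/1
a_1 = 2: 7/2
a_2 = 11: 80/23
a_3 = 2: 167/48
a_4 = 1: 247/71
a_5 = 2: 661/190
a_6 = 3: 2230/641

2230/641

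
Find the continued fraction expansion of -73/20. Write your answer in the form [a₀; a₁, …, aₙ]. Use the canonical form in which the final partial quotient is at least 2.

[-4; 2, 1, 6]

⌊-73/20⌋ = -4, remainder 7
⌊20/7⌋ = 2, remainder 6
⌊7/6⌋ = 1, remainder 1
⌊6/1⌋ = 6, remainder 0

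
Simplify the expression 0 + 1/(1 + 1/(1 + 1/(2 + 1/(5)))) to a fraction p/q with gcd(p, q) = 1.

16/27

Compute successive convergents:
a_0 = 0: 0/1
a_1 = 1: 1/1
a_2 = 1: 1/2
a_3 = 2: 3/5
a_4 = 5: 16/27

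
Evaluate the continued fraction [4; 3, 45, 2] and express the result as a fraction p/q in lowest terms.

Build up convergents one term at a time:
a_0 = 4: 4/1
a_1 = 3: 13/3
a_2 = 45: 589/136
a_3 = 2: 1191/275

1191/275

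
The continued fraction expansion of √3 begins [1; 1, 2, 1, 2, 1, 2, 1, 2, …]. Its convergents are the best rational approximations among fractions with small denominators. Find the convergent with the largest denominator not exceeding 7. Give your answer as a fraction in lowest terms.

List convergents until the denominator exceeds the bound:
a_0 = 1: 1/1  (≤ bound)
a_1 = 1: 2/1  (≤ bound)
a_2 = 2: 5/3  (≤ bound)
a_3 = 1: 7/4  (≤ bound)
a_4 = 2: 19/11  (> 7, stop)

7/4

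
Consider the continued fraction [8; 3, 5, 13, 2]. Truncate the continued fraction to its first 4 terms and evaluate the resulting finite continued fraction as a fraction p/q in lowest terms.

a_0 = 8: 8/1
a_1 = 3: 25/3
a_2 = 5: 133/16
a_3 = 13: 1754/211

1754/211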